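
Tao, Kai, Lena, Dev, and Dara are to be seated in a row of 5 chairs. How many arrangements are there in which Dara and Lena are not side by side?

72

Of the 5! = 120 arrangements, those with Dara and Lena adjacent number 2 × 4! = 48 (treat the pair as a block with 2 internal orders).
Complementary counting: 120 − 48 = 72.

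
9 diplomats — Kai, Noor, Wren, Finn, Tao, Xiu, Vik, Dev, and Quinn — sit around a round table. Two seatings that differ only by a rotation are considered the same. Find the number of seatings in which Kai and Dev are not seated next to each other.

All circular seatings of 9 people number (8)! = 40320.
Those with Kai next to Dev: fuse the pair into one unit and seat 8 units around a circle — 2·(7)! = 10080.
Subtracting, 40320 − 10080 = 30240.

30240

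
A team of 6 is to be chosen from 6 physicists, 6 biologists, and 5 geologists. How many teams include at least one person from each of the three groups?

10530

Total 6-person selections from all 17: C(17,6) = 12376.
Subtract selections that omit an entire group: no physicists → C(11,6) = 462; no biologists → C(11,6) = 462; no geologists → C(12,6) = 924.
Add back selections omitting two groups (i.e. drawn from a single group): C(6,6) + C(6,6) + C(5,6) = 2.
By inclusion–exclusion: 12376 − 1848 + 2 = 10530.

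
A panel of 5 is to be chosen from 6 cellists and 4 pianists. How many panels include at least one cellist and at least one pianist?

246

With no constraint there are C(10,5) = 252 possible selections.
Subtract selections that omit an entire group: no cellists → C(4,5) = 0; no pianists → C(6,5) = 6.
Both groups omitted at once is impossible, so 252 − 6 = 246.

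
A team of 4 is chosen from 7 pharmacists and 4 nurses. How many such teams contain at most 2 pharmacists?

155

Split by how many pharmacists are chosen (0 through 2).
Sum: C(7,0)·C(4,4) + C(7,1)·C(4,3) + C(7,2)·C(4,2) = 1 + 28 + 126 = 155.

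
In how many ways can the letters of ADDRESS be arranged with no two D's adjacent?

900

Total arrangements of ADDRESS: 7!/(2!·2!) = 1260.
Arrangements with the D's together: treat DD as one letter, giving (6)!/(2!) = 360.
Subtracting, 1260 − 360 = 900 arrangements keep the D's apart.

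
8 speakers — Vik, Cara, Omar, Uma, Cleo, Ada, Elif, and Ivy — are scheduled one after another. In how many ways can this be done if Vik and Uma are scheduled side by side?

10080

Treat {Vik, Uma} as a single unit. There are 7 units to order, and the pair itself can be ordered 2 ways.
So the count is 2·(7)! = 10080.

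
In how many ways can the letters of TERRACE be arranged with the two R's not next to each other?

900

There are 7!/(2!·2!) = 1260 arrangements of TERRACE in total.
Arrangements with the R's together: treat RR as one letter, giving (6)!/(2!) = 360.
Subtracting, 1260 − 360 = 900 arrangements keep the R's apart.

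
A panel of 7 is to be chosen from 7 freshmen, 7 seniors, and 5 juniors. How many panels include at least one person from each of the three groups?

Total 7-person selections from all 19: C(19,7) = 50388.
Subtract selections that omit an entire group: no freshmen → C(12,7) = 792; no seniors → C(12,7) = 792; no juniors → C(14,7) = 3432.
Add back selections omitting two groups (i.e. drawn from a single group): C(7,7) + C(7,7) + C(5,7) = 2.
By inclusion–exclusion: 50388 − 5016 + 2 = 45374.

45374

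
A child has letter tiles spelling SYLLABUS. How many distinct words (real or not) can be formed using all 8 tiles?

Letter multiplicities in SYLLABUS: A×1, B×1, L×2, S×2, U×1, Y×1.
The number of distinct arrangements is 8!/(2!·2!) = 40320/4 = 10080.

10080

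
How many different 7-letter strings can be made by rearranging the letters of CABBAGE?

1260

CABBAGE has 7 letters with A appearing twice and B appearing twice.
The number of distinct arrangements is 7!/(2!·2!) = 5040/4 = 1260.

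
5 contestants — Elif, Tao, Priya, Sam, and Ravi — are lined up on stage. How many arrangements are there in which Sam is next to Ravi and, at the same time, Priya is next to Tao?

24

Treat {Sam,Ravi} as one block (2 orders) and {Priya,Tao} as another (2 orders).
That leaves 3 units to arrange: 2 × 2 × 3! = 4 × 6 = 24.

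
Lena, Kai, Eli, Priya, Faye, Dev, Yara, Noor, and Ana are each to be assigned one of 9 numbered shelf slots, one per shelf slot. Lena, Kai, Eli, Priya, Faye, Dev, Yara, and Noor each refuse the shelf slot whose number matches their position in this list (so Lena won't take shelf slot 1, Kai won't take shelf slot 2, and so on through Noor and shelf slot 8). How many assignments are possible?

Let Aᵢ (for 1 ≤ i ≤ 8) be the placements that put person i in their forbidden shelf slot. Any j of these fix j positions, leaving (9−j)! ways to fill the rest, and there are C(8,j) ways to pick which j.
By inclusion–exclusion, the number of valid placements is Σ_{j=0}^{8} (−1)^j C(8,j)·(9−j)!.
Computing: 362880 − 322560 + 141120 − 40320 + 8400 − 1344 + 168 − 16 + 1 = 148329.

148329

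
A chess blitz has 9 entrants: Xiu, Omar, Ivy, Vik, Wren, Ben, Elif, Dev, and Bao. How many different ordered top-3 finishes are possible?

There are 9 choices for 1st place, 8 for 2nd, and 7 for 3rd.
That gives 9 × 8 × 7 = 504.

504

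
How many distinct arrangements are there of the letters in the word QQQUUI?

60

The 6 letters of QQQUUI have repeats: Q appearing 3 times and U appearing twice.
The number of distinct arrangements is 6!/(3!·2!) = 720/12 = 60.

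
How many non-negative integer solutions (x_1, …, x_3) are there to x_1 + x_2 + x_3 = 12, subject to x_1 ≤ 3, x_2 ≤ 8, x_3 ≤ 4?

10

By stars and bars, unrestricted non-negative solutions to x_1+…+x_3 = 12 number C(12+2,2) = 91.
Subtract solutions that violate a single cap (substitute x_i' = x_i − (cap_i+1)): x_1 ≥ 4 gives C(10,2) = 45; x_2 ≥ 9 gives C(5,2) = 10; x_3 ≥ 5 gives C(9,2) = 36. Together 91.
Add back pairs where two caps are both exceeded: 0 + 10 + 0 = 10.
By inclusion–exclusion the count is 91 − 91 + 10 = 10.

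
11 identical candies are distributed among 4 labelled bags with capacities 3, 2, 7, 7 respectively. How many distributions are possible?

76

By stars and bars, unrestricted non-negative solutions to x_1+…+x_4 = 11 number C(11+3,3) = 364.
Subtract solutions that violate a single cap (substitute x_i' = x_i − (cap_i+1)): x_1 ≥ 4 gives C(10,3) = 120; x_2 ≥ 3 gives C(11,3) = 165; x_3 ≥ 8 gives C(6,3) = 20; x_4 ≥ 8 gives C(6,3) = 20. Together 325.
Add back pairs where two caps are both exceeded: 35 + 0 + 0 + 1 + 1 + 0 = 37.
By inclusion–exclusion the count is 364 − 325 + 37 = 76.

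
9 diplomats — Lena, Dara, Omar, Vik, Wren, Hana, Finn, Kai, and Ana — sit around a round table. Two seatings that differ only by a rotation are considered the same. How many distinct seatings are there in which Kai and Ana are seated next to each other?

Glue Kai and Ana into a block (2 internal orders). Seating 8 units around a circle gives (7)! arrangements.
So 2 × (7)! = 2 × 5040 = 10080.

10080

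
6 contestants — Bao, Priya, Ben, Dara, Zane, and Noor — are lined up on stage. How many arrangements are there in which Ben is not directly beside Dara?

480

Of the 6! = 720 arrangements, those with Ben and Dara adjacent number 2 × 5! = 240 (treat the pair as a block with 2 internal orders).
Complementary counting: 720 − 240 = 480.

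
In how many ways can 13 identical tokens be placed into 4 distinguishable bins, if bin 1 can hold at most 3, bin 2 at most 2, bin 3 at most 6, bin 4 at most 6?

30

Ignoring the caps, the number of non-negative solutions to x_1+…+x_4 = 13 is C(16,3) = 560.
Subtract solutions that violate a single cap (substitute x_i' = x_i − (cap_i+1)): x_1 ≥ 4 gives C(12,3) = 220; x_2 ≥ 3 gives C(13,3) = 286; x_3 ≥ 7 gives C(9,3) = 84; x_4 ≥ 7 gives C(9,3) = 84. Together 674.
Add back pairs where two caps are both exceeded: 84 + 10 + 10 + 20 + 20 + 0 = 144.
By inclusion–exclusion the count is 560 − 674 + 144 = 30.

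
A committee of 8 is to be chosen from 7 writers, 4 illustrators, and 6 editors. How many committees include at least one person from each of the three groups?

22813

Total 8-person selections from all 17: C(17,8) = 24310.
Subtract selections that omit an entire group: no writers → C(10,8) = 45; no illustrators → C(13,8) = 1287; no editors → C(11,8) = 165.
Add back selections omitting two groups (i.e. drawn from a single group): C(7,8) + C(4,8) + C(6,8) = 0.
By inclusion–exclusion: 24310 − 1497 + 0 = 22813.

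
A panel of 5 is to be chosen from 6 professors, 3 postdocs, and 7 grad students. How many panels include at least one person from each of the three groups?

Unrestricted: C(16,5) = 4368 ways to pick any 5 of the 16.
Selections missing a whole group: no professors → C(10,5) = 252; no postdocs → C(13,5) = 1287; no grad students → C(9,5) = 126.
Add back selections omitting two groups (i.e. drawn from a single group): C(6,5) + C(3,5) + C(7,5) = 27.
By inclusion–exclusion: 4368 − 1665 + 27 = 2730.

2730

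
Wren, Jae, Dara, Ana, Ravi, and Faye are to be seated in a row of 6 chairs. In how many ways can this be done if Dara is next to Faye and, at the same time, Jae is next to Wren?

96

Treat {Dara,Faye} as one block (2 orders) and {Jae,Wren} as another (2 orders).
That leaves 4 units to arrange: 2 × 2 × 4! = 4 × 24 = 96.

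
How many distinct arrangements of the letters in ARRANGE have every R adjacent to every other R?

Treat the 2 copies of R as a single block. The multiset to arrange is then {RR, A, A, E, G, N}, 6 items in all.
That gives (6)!/(2!) = 360 arrangements.

360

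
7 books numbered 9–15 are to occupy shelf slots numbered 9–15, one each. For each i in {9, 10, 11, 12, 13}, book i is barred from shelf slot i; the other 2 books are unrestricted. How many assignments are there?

Let Aᵢ (for 9 ≤ i ≤ 13) be the placements that put book i in its forbidden shelf slot. Any j of these fix j positions, leaving (7−j)! ways to fill the rest, and there are C(5,j) ways to pick which j.
By inclusion–exclusion, the number of valid placements is Σ_{j=0}^{5} (−1)^j C(5,j)·(7−j)!.
Computing: 5040 − 3600 + 1200 − 240 + 30 − 2 = 2428.

2428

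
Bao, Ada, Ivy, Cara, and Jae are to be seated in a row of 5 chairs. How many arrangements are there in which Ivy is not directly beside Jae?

72

Of the 5! = 120 arrangements, those with Ivy and Jae adjacent number 2 × 4! = 48 (treat the pair as a block with 2 internal orders).
So 120 − 48 = 72 arrangements keep them apart.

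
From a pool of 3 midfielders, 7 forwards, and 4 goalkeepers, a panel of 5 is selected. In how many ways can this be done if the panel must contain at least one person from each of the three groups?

1288

Unrestricted: C(14,5) = 2002 ways to pick any 5 of the 14.
Subtract selections that omit an entire group: no midfielders → C(11,5) = 462; no forwards → C(7,5) = 21; no goalkeepers → C(10,5) = 252.
Add back selections omitting two groups (i.e. drawn from a single group): C(3,5) + C(7,5) + C(4,5) = 21.
By inclusion–exclusion: 2002 − 735 + 21 = 1288.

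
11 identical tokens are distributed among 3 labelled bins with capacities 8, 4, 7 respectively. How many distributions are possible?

34

Without the upper bounds there are C(13,2) = 78 ways to split 11 among 3 bins.
Subtract solutions that violate a single cap (substitute x_i' = x_i − (cap_i+1)): x_1 ≥ 9 gives C(4,2) = 6; x_2 ≥ 5 gives C(8,2) = 28; x_3 ≥ 8 gives C(5,2) = 10. Together 44.
No two caps can be exceeded simultaneously, so the pair terms are all 0.
By inclusion–exclusion the count is 78 − 44 + 0 = 34.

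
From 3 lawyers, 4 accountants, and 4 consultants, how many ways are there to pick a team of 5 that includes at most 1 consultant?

Split by how many consultants are chosen (0 through 1).
Sum: C(4,0)·C(7,5) + C(4,1)·C(7,4) = 21 + 140 = 161.

161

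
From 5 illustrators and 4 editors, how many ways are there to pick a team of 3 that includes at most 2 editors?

Split by how many editors are chosen (0 through 2).
Sum: C(4,0)·C(5,3) + C(4,1)·C(5,2) + C(4,2)·C(5,1) = 10 + 40 + 30 = 80.

80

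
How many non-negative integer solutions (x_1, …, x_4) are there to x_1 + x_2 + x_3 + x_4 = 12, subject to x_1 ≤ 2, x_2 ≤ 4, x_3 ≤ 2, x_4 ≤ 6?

Ignoring the caps, the number of non-negative solutions to x_1+…+x_4 = 12 is C(15,3) = 455.
Subtract solutions that violate a single cap (substitute x_i' = x_i − (cap_i+1)): x_1 ≥ 3 gives C(12,3) = 220; x_2 ≥ 5 gives C(10,3) = 120; x_3 ≥ 3 gives C(12,3) = 220; x_4 ≥ 7 gives C(8,3) = 56. Together 616.
Add back pairs where two caps are both exceeded: 35 + 84 + 10 + 35 + 1 + 10 = 175.
Subtract triples: 4 + 0 + 0 + 0 = 4.
By inclusion–exclusion the count is 455 − 616 + 175 − 4 = 10.

10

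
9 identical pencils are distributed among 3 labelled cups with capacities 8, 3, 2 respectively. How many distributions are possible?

By stars and bars, unrestricted non-negative solutions to x_1+…+x_3 = 9 number C(9+2,2) = 55.
Subtract solutions that violate a single cap (substitute x_i' = x_i − (cap_i+1)): x_1 ≥ 9 gives C(2,2) = 1; x_2 ≥ 4 gives C(7,2) = 21; x_3 ≥ 3 gives C(8,2) = 28. Together 50.
Add back pairs where two caps are both exceeded: 0 + 0 + 6 = 6.
By inclusion–exclusion the count is 55 − 50 + 6 = 11.

11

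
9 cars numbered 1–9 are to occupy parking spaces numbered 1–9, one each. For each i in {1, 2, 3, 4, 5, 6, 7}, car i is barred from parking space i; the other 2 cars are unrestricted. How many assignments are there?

Let Aᵢ (for 1 ≤ i ≤ 7) be the placements that put car i in its forbidden parking space. Any j of these fix j positions, leaving (9−j)! ways to fill the rest, and there are C(7,j) ways to pick which j.
By inclusion–exclusion, the number of valid placements is Σ_{j=0}^{7} (−1)^j C(7,j)·(9−j)!.
Computing: 362880 − 282240 + 105840 − 25200 + 4200 − 504 + 42 − 2 = 165016.

165016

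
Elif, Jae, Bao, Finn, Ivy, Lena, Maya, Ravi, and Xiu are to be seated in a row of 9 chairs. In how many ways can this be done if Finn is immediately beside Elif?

Place the 7 others and the Finn-Elif pair as 8 objects in a line; the pair has 2 internal arrangements.
That gives 2 × 8! = 2 × 40320 = 80640.

80640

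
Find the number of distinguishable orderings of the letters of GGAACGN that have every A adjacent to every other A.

Treat the 2 copies of A as a single block. The multiset to arrange is then {AA, C, G, G, G, N}, 6 items in all.
That gives (6)!/(3!) = 120 arrangements.

120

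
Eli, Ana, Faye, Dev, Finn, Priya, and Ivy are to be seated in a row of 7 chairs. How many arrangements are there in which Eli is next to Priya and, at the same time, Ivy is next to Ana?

Treat {Eli,Priya} as one block (2 orders) and {Ivy,Ana} as another (2 orders).
That leaves 5 units to arrange: 2 × 2 × 5! = 4 × 120 = 480.

480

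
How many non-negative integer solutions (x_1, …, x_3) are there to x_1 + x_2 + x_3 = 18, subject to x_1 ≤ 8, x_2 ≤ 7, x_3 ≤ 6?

By stars and bars, unrestricted non-negative solutions to x_1+…+x_3 = 18 number C(18+2,2) = 190.
Subtract solutions that violate a single cap (substitute x_i' = x_i − (cap_i+1)): x_1 ≥ 9 gives C(11,2) = 55; x_2 ≥ 8 gives C(12,2) = 66; x_3 ≥ 7 gives C(13,2) = 78. Together 199.
Add back pairs where two caps are both exceeded: 3 + 6 + 10 = 19.
By inclusion–exclusion the count is 190 − 199 + 19 = 10.

10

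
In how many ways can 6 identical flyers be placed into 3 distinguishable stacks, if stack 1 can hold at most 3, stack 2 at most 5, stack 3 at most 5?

By stars and bars, unrestricted non-negative solutions to x_1+…+x_3 = 6 number C(6+2,2) = 28.
Subtract solutions that violate a single cap (substitute x_i' = x_i − (cap_i+1)): x_1 ≥ 4 gives C(4,2) = 6; x_2 ≥ 6 gives C(2,2) = 1; x_3 ≥ 6 gives C(2,2) = 1. Together 8.
No two caps can be exceeded simultaneously, so the pair terms are all 0.
By inclusion–exclusion the count is 28 − 8 + 0 = 20.

20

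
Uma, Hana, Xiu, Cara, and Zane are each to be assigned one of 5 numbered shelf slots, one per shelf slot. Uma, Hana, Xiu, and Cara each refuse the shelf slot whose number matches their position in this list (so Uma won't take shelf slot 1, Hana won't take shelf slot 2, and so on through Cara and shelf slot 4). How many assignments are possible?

53

Let Aᵢ (for 1 ≤ i ≤ 4) be the placements that put person i in their forbidden shelf slot. Any j of these fix j positions, leaving (5−j)! ways to fill the rest, and there are C(4,j) ways to pick which j.
By inclusion–exclusion, the number of valid placements is Σ_{j=0}^{4} (−1)^j C(4,j)·(5−j)!.
Computing: 120 − 96 + 36 − 8 + 1 = 53.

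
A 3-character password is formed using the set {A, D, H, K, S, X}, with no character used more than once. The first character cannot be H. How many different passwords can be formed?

The first character has 6−1 = 5 choices (anything except H).
The remaining 2 characters are filled from the other 5 symbols without repetition: 5 × 4 = 20.
Total: 5 × 20 = 100.

100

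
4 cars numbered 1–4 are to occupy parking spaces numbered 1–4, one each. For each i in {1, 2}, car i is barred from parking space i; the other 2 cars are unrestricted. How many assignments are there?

14

Let Aᵢ (for i ∈ {1, 2}) be the placements that put car i in its forbidden parking space. Any j of these fix j positions, leaving (4−j)! ways to fill the rest, and there are C(2,j) ways to pick which j.
By inclusion–exclusion, the number of valid placements is Σ_{j=0}^{2} (−1)^j C(2,j)·(4−j)!.
Computing: 24 − 12 + 2 = 14.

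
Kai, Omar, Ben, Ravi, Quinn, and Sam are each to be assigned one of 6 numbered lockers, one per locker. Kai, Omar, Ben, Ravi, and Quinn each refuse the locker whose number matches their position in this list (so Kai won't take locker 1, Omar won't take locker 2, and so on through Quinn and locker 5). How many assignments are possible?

309

Let Aᵢ (for 1 ≤ i ≤ 5) be the placements that put person i in their forbidden locker. Any j of these fix j positions, leaving (6−j)! ways to fill the rest, and there are C(5,j) ways to pick which j.
By inclusion–exclusion, the number of valid placements is Σ_{j=0}^{5} (−1)^j C(5,j)·(6−j)!.
Computing: 720 − 600 + 240 − 60 + 10 − 1 = 309.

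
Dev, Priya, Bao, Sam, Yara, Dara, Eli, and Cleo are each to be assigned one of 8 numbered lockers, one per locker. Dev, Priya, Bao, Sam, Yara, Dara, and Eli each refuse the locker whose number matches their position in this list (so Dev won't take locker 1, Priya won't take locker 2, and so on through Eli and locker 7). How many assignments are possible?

Let Aᵢ (for 1 ≤ i ≤ 7) be the placements that put person i in their forbidden locker. Any j of these fix j positions, leaving (8−j)! ways to fill the rest, and there are C(7,j) ways to pick which j.
By inclusion–exclusion, the number of valid placements is Σ_{j=0}^{7} (−1)^j C(7,j)·(8−j)!.
Computing: 40320 − 35280 + 15120 − 4200 + 840 − 126 + 14 − 1 = 16687.

16687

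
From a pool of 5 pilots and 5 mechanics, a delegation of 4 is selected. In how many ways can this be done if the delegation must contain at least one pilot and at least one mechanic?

With no constraint there are C(10,4) = 210 possible selections.
Subtract selections that omit an entire group: no pilots → C(5,4) = 5; no mechanics → C(5,4) = 5.
Both groups omitted at once is impossible, so 210 − 10 = 200.

200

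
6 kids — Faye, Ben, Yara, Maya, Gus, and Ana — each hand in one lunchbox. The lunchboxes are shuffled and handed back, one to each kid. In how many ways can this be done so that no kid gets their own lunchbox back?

265

This is the derangement count D_6: permutations of 6 items with no fixed point.
By inclusion–exclusion this is Σ_{j=0}^{6} (−1)^j C(6,j)·(6−j)!.
Computing: 720 − 720 + 360 − 120 + 30 − 6 + 1 = 265.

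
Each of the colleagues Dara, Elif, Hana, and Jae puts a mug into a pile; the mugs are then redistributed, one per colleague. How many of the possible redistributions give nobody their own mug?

9

Count assignments avoiding every fixed point. For any j of the 4 colleagues fixed to their own mug, the other 4−j can be arranged in (4−j)! ways.
By inclusion–exclusion this is Σ_{j=0}^{4} (−1)^j C(4,j)·(4−j)!.
Computing: 24 − 24 + 12 − 4 + 1 = 9.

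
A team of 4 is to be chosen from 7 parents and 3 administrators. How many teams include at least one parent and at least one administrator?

175

Unrestricted: C(10,4) = 210 ways to pick any 4 of the 10.
Subtract selections that omit an entire group: no parents → C(3,4) = 0; no administrators → C(7,4) = 35.
Both groups omitted at once is impossible, so 210 − 35 = 175.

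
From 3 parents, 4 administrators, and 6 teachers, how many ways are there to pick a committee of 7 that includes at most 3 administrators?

Split by how many administrators are chosen (0 through 3).
Sum: C(4,0)·C(9,7) + C(4,1)·C(9,6) + C(4,2)·C(9,5) + C(4,3)·C(9,4) = 36 + 336 + 756 + 504 = 1632.

1632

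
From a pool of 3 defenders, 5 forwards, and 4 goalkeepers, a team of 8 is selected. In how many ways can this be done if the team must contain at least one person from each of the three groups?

485

Total 8-person selections from all 12: C(12,8) = 495.
Subtract selections that omit an entire group: no defenders → C(9,8) = 9; no forwards → C(7,8) = 0; no goalkeepers → C(8,8) = 1.
Add back selections omitting two groups (i.e. drawn from a single group): C(3,8) + C(5,8) + C(4,8) = 0.
By inclusion–exclusion: 495 − 10 + 0 = 485.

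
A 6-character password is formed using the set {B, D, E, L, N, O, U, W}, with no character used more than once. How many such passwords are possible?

20160

Choose and order 6 of the 8 symbols: the first character has 8 options, the next 7, and so on down to 3.
8 × 7 × 6 × 5 × 4 × 3 = 20160.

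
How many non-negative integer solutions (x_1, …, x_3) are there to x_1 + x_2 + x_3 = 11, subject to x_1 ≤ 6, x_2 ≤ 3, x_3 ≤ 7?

18

By stars and bars, unrestricted non-negative solutions to x_1+…+x_3 = 11 number C(11+2,2) = 78.
Subtract solutions that violate a single cap (substitute x_i' = x_i − (cap_i+1)): x_1 ≥ 7 gives C(6,2) = 15; x_2 ≥ 4 gives C(9,2) = 36; x_3 ≥ 8 gives C(5,2) = 10. Together 61.
Add back pairs where two caps are both exceeded: 1 + 0 + 0 = 1.
By inclusion–exclusion the count is 78 − 61 + 1 = 18.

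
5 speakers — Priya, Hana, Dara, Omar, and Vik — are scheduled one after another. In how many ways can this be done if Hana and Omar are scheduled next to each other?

48

Treat {Hana, Omar} as a single unit. There are 4 units to order, and the pair itself can be ordered 2 ways.
So the count is 2·(4)! = 48.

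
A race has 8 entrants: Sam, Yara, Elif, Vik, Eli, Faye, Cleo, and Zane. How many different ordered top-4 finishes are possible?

1680

There are 8 choices for 1st place, 7 for 2nd, and so on down to 5 for position 4.
That gives 8 × 7 × 6 × 5 = 1680.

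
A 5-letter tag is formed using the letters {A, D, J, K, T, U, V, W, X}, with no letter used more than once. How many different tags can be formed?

Choose and order 5 of the 9 symbols: the first letter has 9 options, the next 8, and so on down to 5.
9 × 8 × 7 × 6 × 5 = 15120.

15120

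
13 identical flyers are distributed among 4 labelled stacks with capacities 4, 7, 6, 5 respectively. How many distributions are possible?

151

Without the upper bounds there are C(16,3) = 560 ways to split 13 among 4 stacks.
Subtract solutions that violate a single cap (substitute x_i' = x_i − (cap_i+1)): x_1 ≥ 5 gives C(11,3) = 165; x_2 ≥ 8 gives C(8,3) = 56; x_3 ≥ 7 gives C(9,3) = 84; x_4 ≥ 6 gives C(10,3) = 120. Together 425.
Add back pairs where two caps are both exceeded: 1 + 4 + 10 + 0 + 0 + 1 = 16.
By inclusion–exclusion the count is 560 − 425 + 16 = 151.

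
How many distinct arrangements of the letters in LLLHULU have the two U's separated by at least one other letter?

There are 7!/(4!·2!) = 105 arrangements of LLLHULU in total.
If the two U's are adjacent, glue them into one block, leaving 6 items to arrange: (6)!/(4!) = 30 ways.
Hence 105 − 30 = 75.

75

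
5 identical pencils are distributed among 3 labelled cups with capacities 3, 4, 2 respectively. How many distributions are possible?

11

Ignoring the caps, the number of non-negative solutions to x_1+…+x_3 = 5 is C(7,2) = 21.
Subtract solutions that violate a single cap (substitute x_i' = x_i − (cap_i+1)): x_1 ≥ 4 gives C(3,2) = 3; x_2 ≥ 5 gives C(2,2) = 1; x_3 ≥ 3 gives C(4,2) = 6. Together 10.
No two caps can be exceeded simultaneously, so the pair terms are all 0.
By inclusion–exclusion the count is 21 − 10 + 0 = 11.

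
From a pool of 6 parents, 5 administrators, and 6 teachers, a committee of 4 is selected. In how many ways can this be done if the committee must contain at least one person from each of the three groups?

Total 4-person selections from all 17: C(17,4) = 2380.
Selections missing a whole group: no parents → C(11,4) = 330; no administrators → C(12,4) = 495; no teachers → C(11,4) = 330.
Add back selections omitting two groups (i.e. drawn from a single group): C(6,4) + C(5,4) + C(6,4) = 35.
By inclusion–exclusion: 2380 − 1155 + 35 = 1260.

1260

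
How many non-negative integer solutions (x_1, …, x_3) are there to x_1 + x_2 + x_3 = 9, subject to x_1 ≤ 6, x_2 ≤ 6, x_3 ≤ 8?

Ignoring the caps, the number of non-negative solutions to x_1+…+x_3 = 9 is C(11,2) = 55.
Subtract solutions that violate a single cap (substitute x_i' = x_i − (cap_i+1)): x_1 ≥ 7 gives C(4,2) = 6; x_2 ≥ 7 gives C(4,2) = 6; x_3 ≥ 9 gives C(2,2) = 1. Together 13.
No two caps can be exceeded simultaneously, so the pair terms are all 0.
By inclusion–exclusion the count is 55 − 13 + 0 = 42.

42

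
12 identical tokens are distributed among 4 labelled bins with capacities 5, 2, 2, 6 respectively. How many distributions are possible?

18

By stars and bars, unrestricted non-negative solutions to x_1+…+x_4 = 12 number C(12+3,3) = 455.
Subtract solutions that violate a single cap (substitute x_i' = x_i − (cap_i+1)): x_1 ≥ 6 gives C(9,3) = 84; x_2 ≥ 3 gives C(12,3) = 220; x_3 ≥ 3 gives C(12,3) = 220; x_4 ≥ 7 gives C(8,3) = 56. Together 580.
Add back pairs where two caps are both exceeded: 20 + 20 + 0 + 84 + 10 + 10 = 144.
Subtract triples: 1 + 0 + 0 + 0 = 1.
By inclusion–exclusion the count is 455 − 580 + 144 − 1 = 18.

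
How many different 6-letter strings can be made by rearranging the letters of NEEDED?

The 6 letters of NEEDED have repeats: D appearing twice and E appearing 3 times.
So there are 6! / (3!·2!) = 60 distinguishable arrangements.

60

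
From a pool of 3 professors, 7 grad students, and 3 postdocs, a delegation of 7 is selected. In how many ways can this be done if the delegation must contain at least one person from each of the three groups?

With no constraint there are C(13,7) = 1716 possible selections.
Selections missing a whole group: no professors → C(10,7) = 120; no grad students → C(6,7) = 0; no postdocs → C(10,7) = 120.
Add back selections omitting two groups (i.e. drawn from a single group): C(3,7) + C(7,7) + C(3,7) = 1.
By inclusion–exclusion: 1716 − 240 + 1 = 1477.

1477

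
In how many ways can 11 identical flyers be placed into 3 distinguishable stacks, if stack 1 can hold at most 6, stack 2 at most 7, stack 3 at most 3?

By stars and bars, unrestricted non-negative solutions to x_1+…+x_3 = 11 number C(11+2,2) = 78.
Subtract solutions that violate a single cap (substitute x_i' = x_i − (cap_i+1)): x_1 ≥ 7 gives C(6,2) = 15; x_2 ≥ 8 gives C(5,2) = 10; x_3 ≥ 4 gives C(9,2) = 36. Together 61.
Add back pairs where two caps are both exceeded: 0 + 1 + 0 = 1.
By inclusion–exclusion the count is 78 − 61 + 1 = 18.

18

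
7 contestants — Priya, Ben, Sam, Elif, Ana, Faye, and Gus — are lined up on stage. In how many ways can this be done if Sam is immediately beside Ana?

1440

Place the 5 others and the Sam-Ana pair as 6 objects in a line; the pair has 2 internal arrangements.
That gives 2 × 6! = 2 × 720 = 1440.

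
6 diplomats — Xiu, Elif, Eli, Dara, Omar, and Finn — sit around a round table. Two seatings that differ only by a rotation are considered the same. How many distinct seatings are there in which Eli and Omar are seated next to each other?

48

Treat {Eli, Omar} as one unit (2 internal orders) and seat the resulting 5 units around the table: (4)! circular arrangements.
So 2 × (4)! = 2 × 24 = 48.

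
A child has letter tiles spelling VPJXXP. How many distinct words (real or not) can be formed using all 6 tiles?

VPJXXP has 6 letters with P appearing twice and X appearing twice.
Dividing 6! = 720 by 2!·2! = 4 for the repeated letters gives 180.

180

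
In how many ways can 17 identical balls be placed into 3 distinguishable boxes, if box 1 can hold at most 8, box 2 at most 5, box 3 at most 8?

Without the upper bounds there are C(19,2) = 171 ways to split 17 among 3 boxes.
Subtract solutions that violate a single cap (substitute x_i' = x_i − (cap_i+1)): x_1 ≥ 9 gives C(10,2) = 45; x_2 ≥ 6 gives C(13,2) = 78; x_3 ≥ 9 gives C(10,2) = 45. Together 168.
Add back pairs where two caps are both exceeded: 6 + 0 + 6 = 12.
By inclusion–exclusion the count is 171 − 168 + 12 = 15.

15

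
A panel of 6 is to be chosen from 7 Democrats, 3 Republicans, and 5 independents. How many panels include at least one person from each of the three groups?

3850

Unrestricted: C(15,6) = 5005 ways to pick any 6 of the 15.
Selections missing a whole group: no Democrats → C(8,6) = 28; no Republicans → C(12,6) = 924; no independents → C(10,6) = 210.
Add back selections omitting two groups (i.e. drawn from a single group): C(7,6) + C(3,6) + C(5,6) = 7.
By inclusion–exclusion: 5005 − 1162 + 7 = 3850.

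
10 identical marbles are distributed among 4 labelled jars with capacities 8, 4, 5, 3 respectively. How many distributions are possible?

Without the upper bounds there are C(13,3) = 286 ways to split 10 among 4 jars.
Subtract solutions that violate a single cap (substitute x_i' = x_i − (cap_i+1)): x_1 ≥ 9 gives C(4,3) = 4; x_2 ≥ 5 gives C(8,3) = 56; x_3 ≥ 6 gives C(7,3) = 35; x_4 ≥ 4 gives C(9,3) = 84. Together 179.
Add back pairs where two caps are both exceeded: 0 + 0 + 0 + 0 + 4 + 1 = 5.
By inclusion–exclusion the count is 286 − 179 + 5 = 112.

112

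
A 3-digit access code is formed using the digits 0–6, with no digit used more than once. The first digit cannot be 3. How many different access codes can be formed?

The first digit has 7−1 = 6 choices (anything except 3).
The remaining 2 digits are filled from the other 6 symbols without repetition: 6 × 5 = 30.
Total: 6 × 30 = 180.

180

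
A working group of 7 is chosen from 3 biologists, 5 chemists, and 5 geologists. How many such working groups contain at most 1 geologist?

148

Split by how many geologists are chosen (0 through 1).
Sum: C(5,0)·C(8,7) + C(5,1)·C(8,6) = 8 + 140 = 148.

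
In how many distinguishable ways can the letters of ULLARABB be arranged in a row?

The 8 letters of ULLARABB have repeats: A appearing twice, B appearing twice, and L appearing twice.
The number of distinct arrangements is 8!/(2!·2!·2!) = 40320/8 = 5040.

5040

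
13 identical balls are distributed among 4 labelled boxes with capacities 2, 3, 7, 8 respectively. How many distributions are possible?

66

By stars and bars, unrestricted non-negative solutions to x_1+…+x_4 = 13 number C(13+3,3) = 560.
Subtract solutions that violate a single cap (substitute x_i' = x_i − (cap_i+1)): x_1 ≥ 3 gives C(13,3) = 286; x_2 ≥ 4 gives C(12,3) = 220; x_3 ≥ 8 gives C(8,3) = 56; x_4 ≥ 9 gives C(7,3) = 35. Together 597.
Add back pairs where two caps are both exceeded: 84 + 10 + 4 + 4 + 1 + 0 = 103.
By inclusion–exclusion the count is 560 − 597 + 103 = 66.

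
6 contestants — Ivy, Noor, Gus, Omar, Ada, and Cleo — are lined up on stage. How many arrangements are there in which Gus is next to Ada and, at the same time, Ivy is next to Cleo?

Treat {Gus,Ada} as one block (2 orders) and {Ivy,Cleo} as another (2 orders).
That leaves 4 units to arrange: 2 × 2 × 4! = 4 × 24 = 96.

96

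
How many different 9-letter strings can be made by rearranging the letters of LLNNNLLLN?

LLNNNLLLN has 9 letters with L appearing 5 times and N appearing 4 times.
So there are 9! / (5!·4!) = 126 distinguishable arrangements.

126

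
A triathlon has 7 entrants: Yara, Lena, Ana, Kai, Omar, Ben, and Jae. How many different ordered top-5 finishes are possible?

2520

This is an ordered selection of 5 from 7: P(7,5).
That gives 7 × 6 × 5 × 4 × 3 = 2520.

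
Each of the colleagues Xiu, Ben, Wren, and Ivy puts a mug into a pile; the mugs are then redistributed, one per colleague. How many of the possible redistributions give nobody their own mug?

This is the derangement count D_4: permutations of 4 items with no fixed point.
By inclusion–exclusion this is Σ_{j=0}^{4} (−1)^j C(4,j)·(4−j)!.
Computing: 24 − 24 + 12 − 4 + 1 = 9.

9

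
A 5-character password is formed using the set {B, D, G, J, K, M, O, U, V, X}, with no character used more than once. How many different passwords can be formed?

30240

Choose and order 5 of the 10 symbols: the first character has 10 options, the next 9, and so on down to 6.
10 × 9 × 8 × 7 × 6 = 30240.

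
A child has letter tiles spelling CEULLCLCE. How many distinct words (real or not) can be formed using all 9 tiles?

5040

The 9 letters of CEULLCLCE have repeats: C appearing 3 times, E appearing twice, and L appearing 3 times.
So there are 9! / (3!·3!·2!) = 5040 distinguishable arrangements.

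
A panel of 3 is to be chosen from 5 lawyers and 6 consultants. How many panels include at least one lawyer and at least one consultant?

Total 3-person selections from all 11: C(11,3) = 165.
Subtract selections that omit an entire group: no lawyers → C(6,3) = 20; no consultants → C(5,3) = 10.
Both groups omitted at once is impossible, so 165 − 30 = 135.

135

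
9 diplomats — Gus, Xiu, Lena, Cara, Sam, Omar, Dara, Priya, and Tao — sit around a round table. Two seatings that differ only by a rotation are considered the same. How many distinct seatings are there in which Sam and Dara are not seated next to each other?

All circular seatings of 9 people number (8)! = 40320.
Those with Sam next to Dara: fuse the pair into one unit and seat 8 units around a circle — 2·(7)! = 10080.
Subtracting, 40320 − 10080 = 30240.

30240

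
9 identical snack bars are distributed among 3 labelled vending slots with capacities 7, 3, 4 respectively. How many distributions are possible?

Ignoring the caps, the number of non-negative solutions to x_1+…+x_3 = 9 is C(11,2) = 55.
Subtract solutions that violate a single cap (substitute x_i' = x_i − (cap_i+1)): x_1 ≥ 8 gives C(3,2) = 3; x_2 ≥ 4 gives C(7,2) = 21; x_3 ≥ 5 gives C(6,2) = 15. Together 39.
Add back pairs where two caps are both exceeded: 0 + 0 + 1 = 1.
By inclusion–exclusion the count is 55 − 39 + 1 = 17.

17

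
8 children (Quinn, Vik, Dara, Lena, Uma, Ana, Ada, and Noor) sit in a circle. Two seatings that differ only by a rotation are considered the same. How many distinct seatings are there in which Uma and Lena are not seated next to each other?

3600

Without the restriction there are (7)! = 5040 seatings.
Seatings with Uma beside Lena: treat them as a block with 2 internal orders, giving 2 × (6)! = 1440.
Subtracting, 5040 − 1440 = 3600.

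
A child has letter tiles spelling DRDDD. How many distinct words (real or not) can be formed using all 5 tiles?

5

Letter multiplicities in DRDDD: D×4, R×1.
So there are 5! / (4!) = 5 distinguishable arrangements.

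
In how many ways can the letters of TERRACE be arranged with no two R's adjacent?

900

There are 7!/(2!·2!) = 1260 arrangements of TERRACE in total.
Arrangements with the R's together: treat RR as one letter, giving (6)!/(2!) = 360.
Hence 1260 − 360 = 900.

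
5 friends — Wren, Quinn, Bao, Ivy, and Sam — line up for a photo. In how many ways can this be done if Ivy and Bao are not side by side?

Of the 5! = 120 arrangements, those with Ivy and Bao adjacent number 2 × 4! = 48 (treat the pair as a block with 2 internal orders).
Complementary counting: 120 − 48 = 72.

72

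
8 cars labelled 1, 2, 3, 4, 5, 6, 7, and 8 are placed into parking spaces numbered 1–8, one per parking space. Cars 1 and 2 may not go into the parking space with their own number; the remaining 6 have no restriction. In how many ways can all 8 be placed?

30960

Let Aᵢ (for i ∈ {1, 2}) be the placements that put car i in its forbidden parking space. Any j of these fix j positions, leaving (8−j)! ways to fill the rest, and there are C(2,j) ways to pick which j.
By inclusion–exclusion, the number of valid placements is Σ_{j=0}^{2} (−1)^j C(2,j)·(8−j)!.
Computing: 40320 − 10080 + 720 = 30960.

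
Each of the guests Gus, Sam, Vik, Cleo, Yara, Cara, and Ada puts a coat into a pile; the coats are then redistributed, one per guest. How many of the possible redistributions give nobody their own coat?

1854

Let Aᵢ be the assignments in which guest i gets their own coat. We want the size of the complement of A₁∪…∪A_7.
By inclusion–exclusion this is Σ_{j=0}^{7} (−1)^j C(7,j)·(7−j)!.
Computing: 5040 − 5040 + 2520 − 840 + 210 − 42 + 7 − 1 = 1854.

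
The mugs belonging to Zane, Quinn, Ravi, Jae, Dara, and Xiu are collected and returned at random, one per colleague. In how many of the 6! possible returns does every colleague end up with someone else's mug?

Let Aᵢ be the assignments in which colleague i gets their own mug. We want the size of the complement of A₁∪…∪A_6.
By inclusion–exclusion this is Σ_{j=0}^{6} (−1)^j C(6,j)·(6−j)!.
Computing: 720 − 720 + 360 − 120 + 30 − 6 + 1 = 265.

265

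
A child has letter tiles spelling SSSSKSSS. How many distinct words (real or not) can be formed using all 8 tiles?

SSSSKSSS has 8 letters with S appearing 7 times.
Dividing 8! = 40320 by 7! = 5040 for the repeated letters gives 8.

8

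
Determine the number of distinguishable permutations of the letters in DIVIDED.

DIVIDED has 7 letters with D appearing 3 times and I appearing twice.
The number of distinct arrangements is 7!/(3!·2!) = 5040/12 = 420.

420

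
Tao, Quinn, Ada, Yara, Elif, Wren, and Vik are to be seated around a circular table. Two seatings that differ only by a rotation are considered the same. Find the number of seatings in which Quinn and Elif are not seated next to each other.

All circular seatings of 7 people number (6)! = 720.
Seatings with Quinn beside Elif: treat them as a block with 2 internal orders, giving 2 × (5)! = 240.
Subtracting, 720 − 240 = 480.

480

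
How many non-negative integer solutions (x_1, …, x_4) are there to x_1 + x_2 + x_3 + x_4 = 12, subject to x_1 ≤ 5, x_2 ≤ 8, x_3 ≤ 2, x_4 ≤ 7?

By stars and bars, unrestricted non-negative solutions to x_1+…+x_4 = 12 number C(12+3,3) = 455.
Subtract solutions that violate a single cap (substitute x_i' = x_i − (cap_i+1)): x_1 ≥ 6 gives C(9,3) = 84; x_2 ≥ 9 gives C(6,3) = 20; x_3 ≥ 3 gives C(12,3) = 220; x_4 ≥ 8 gives C(7,3) = 35. Together 359.
Add back pairs where two caps are both exceeded: 0 + 20 + 0 + 1 + 0 + 4 = 25.
By inclusion–exclusion the count is 455 − 359 + 25 = 121.

121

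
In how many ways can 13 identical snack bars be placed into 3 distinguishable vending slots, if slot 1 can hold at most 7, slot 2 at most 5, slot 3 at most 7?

27

Ignoring the caps, the number of non-negative solutions to x_1+…+x_3 = 13 is C(15,2) = 105.
Subtract solutions that violate a single cap (substitute x_i' = x_i − (cap_i+1)): x_1 ≥ 8 gives C(7,2) = 21; x_2 ≥ 6 gives C(9,2) = 36; x_3 ≥ 8 gives C(7,2) = 21. Together 78.
No two caps can be exceeded simultaneously, so the pair terms are all 0.
By inclusion–exclusion the count is 105 − 78 + 0 = 27.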